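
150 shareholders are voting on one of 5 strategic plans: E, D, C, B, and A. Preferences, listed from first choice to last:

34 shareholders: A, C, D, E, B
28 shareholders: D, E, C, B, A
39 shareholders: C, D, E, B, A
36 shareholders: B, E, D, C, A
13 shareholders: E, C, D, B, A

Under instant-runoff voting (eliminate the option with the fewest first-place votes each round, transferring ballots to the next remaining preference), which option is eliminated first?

E

Round 1: E 13, D 28, C 39, B 36, A 34. Eliminate E.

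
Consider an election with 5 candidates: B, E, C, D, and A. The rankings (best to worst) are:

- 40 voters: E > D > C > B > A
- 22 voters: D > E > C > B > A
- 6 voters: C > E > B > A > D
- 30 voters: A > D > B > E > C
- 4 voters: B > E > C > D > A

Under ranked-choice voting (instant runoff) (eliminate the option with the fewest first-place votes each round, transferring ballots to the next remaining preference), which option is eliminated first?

B

Round 1: B 4, E 40, C 6, D 22, A 30. Eliminate B.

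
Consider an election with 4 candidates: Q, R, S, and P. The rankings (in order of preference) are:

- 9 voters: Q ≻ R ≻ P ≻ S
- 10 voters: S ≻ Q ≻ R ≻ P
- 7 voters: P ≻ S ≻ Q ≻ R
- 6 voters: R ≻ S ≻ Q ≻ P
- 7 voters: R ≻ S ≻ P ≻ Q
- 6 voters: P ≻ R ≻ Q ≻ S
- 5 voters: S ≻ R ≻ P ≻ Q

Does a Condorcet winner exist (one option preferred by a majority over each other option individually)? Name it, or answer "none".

Checking pairwise contests:
S beats Q 35–15.
Q beats R 26–24.
R beats S 28–22.
R beats P 37–13.
Every option loses at least one head-to-head, so there is no Condorcet winner.

none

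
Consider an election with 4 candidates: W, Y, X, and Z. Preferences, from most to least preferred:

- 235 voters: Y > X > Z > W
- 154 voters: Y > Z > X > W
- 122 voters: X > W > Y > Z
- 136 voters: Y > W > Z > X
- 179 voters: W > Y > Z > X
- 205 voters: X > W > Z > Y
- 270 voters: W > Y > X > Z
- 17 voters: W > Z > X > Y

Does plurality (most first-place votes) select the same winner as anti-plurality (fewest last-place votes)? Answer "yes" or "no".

Plurality — first-place votes: W 466, Y 525, X 327, Z 0. Winner: Y.
Anti-plurality — last-place votes: W 389, Y 222, X 315, Z 392. Winner: Y.
The two methods agree.

yes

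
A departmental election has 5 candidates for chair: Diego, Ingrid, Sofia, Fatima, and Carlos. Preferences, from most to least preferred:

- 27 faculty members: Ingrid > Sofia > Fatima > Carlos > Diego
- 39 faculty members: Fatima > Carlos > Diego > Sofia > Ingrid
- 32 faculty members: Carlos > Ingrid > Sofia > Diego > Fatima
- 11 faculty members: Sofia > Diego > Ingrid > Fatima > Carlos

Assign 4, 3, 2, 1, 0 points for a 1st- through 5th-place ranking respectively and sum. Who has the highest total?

Diego: 27·0 + 39·2 + 32·1 + 11·3 = 143
Ingrid: 27·4 + 39·0 + 32·3 + 11·2 = 226
Sofia: 27·3 + 39·1 + 32·2 + 11·4 = 228
Fatima: 27·2 + 39·4 + 32·0 + 11·1 = 221
Carlos: 27·1 + 39·3 + 32·4 + 11·0 = 272
Carlos has the highest Borda score (272).

Carlos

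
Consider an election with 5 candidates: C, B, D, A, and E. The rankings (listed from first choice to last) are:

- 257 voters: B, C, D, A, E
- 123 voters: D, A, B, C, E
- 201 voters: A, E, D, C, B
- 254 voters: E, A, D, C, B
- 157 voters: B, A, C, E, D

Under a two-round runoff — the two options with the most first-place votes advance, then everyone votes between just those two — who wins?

B

Round 1 first-place votes: C 0, B 414, D 123, A 201, E 254.
B and E advance.
Runoff: B is preferred to E by 537 voters; E by 455.
B wins the runoff.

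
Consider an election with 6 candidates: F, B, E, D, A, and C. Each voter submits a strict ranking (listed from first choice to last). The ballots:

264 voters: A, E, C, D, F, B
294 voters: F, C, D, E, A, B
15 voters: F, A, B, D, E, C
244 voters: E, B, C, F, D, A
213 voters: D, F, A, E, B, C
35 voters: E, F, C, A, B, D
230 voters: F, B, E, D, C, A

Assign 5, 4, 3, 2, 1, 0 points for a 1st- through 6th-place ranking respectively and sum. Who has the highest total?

F

F: 264·1 + 294·5 + 15·5 + 244·2 + 213·4 + 35·4 + 230·5 = 4439
B: 264·0 + 294·0 + 15·3 + 244·4 + 213·1 + 35·1 + 230·4 = 2189
E: 264·4 + 294·2 + 15·1 + 244·5 + 213·2 + 35·5 + 230·3 = 4170
D: 264·2 + 294·3 + 15·2 + 244·1 + 213·5 + 35·0 + 230·2 = 3209
A: 264·5 + 294·1 + 15·4 + 244·0 + 213·3 + 35·2 + 230·0 = 2383
C: 264·3 + 294·4 + 15·0 + 244·3 + 213·0 + 35·3 + 230·1 = 3035
F has the highest Borda score (4439).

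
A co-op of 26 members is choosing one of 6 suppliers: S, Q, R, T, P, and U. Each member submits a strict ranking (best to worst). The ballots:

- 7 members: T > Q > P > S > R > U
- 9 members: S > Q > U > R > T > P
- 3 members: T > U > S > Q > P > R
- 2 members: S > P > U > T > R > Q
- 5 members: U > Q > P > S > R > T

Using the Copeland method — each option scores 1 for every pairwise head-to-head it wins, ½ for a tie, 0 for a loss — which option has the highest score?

S

S: beats Q, R, T, P, and U → score 5.
Q: beats R, T, P, and U; loses to S → score 4.
R: beats T; loses to S, Q, P, and U → score 1.
T: beats P; loses to S, Q, R, and U → score 1.
P: beats R; loses to S, Q, T, and U → score 1.
U: beats R, T, and P; loses to S and Q → score 3.
S has the best pairwise record.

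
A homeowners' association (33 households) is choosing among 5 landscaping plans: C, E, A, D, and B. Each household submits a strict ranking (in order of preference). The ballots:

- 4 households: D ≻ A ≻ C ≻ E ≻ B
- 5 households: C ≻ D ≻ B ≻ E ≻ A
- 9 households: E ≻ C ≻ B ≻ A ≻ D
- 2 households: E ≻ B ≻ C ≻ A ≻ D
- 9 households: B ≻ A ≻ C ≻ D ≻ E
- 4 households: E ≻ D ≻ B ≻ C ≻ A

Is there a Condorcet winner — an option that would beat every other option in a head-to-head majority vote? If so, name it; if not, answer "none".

C vs E: 18–15 for C.
C vs A: 20–13 for C.
C vs D: 25–8 for C.
C vs B: 18–15 for C.
C beats every other option head-to-head.

C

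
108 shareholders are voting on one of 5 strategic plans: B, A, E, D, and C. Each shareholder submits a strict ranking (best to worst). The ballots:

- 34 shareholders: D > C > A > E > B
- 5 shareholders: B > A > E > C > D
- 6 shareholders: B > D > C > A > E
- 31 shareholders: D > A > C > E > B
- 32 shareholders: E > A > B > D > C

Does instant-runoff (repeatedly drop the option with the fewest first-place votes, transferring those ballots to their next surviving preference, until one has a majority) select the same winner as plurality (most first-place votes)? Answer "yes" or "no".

Instant-runoff — R1 B 11, A 0, E 32, D 65, C 0 (D winner). Winner: D.
Plurality — first-place votes: B 11, A 0, E 32, D 65, C 0. Winner: D.
The two methods agree.

yes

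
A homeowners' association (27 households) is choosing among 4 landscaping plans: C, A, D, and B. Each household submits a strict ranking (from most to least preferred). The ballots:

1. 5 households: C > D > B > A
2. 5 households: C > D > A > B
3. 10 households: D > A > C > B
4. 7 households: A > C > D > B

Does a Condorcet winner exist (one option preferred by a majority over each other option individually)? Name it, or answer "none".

Checking pairwise contests:
A beats C 17–10.
D beats A 20–7.
C beats D 17–10.
C beats B 27–0.
Every option loses at least one head-to-head, so there is no Condorcet winner.

none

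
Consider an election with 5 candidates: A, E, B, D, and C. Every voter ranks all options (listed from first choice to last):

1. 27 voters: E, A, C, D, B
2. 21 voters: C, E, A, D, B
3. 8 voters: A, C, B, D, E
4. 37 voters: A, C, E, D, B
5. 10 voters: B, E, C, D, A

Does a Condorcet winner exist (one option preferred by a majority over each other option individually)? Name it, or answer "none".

none

Checking pairwise contests:
E beats A 58–45.
C beats E 66–37.
A beats B 93–10.
A beats D 93–10.
A beats C 72–31.
Every option loses at least one head-to-head, so there is no Condorcet winner.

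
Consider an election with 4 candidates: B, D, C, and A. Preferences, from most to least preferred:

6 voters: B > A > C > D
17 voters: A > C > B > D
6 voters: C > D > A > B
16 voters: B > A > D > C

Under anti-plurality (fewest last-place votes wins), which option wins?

A

Last-place votes: B 6, D 23, C 16, A 0.
A is ranked last by the fewest voters, so A wins.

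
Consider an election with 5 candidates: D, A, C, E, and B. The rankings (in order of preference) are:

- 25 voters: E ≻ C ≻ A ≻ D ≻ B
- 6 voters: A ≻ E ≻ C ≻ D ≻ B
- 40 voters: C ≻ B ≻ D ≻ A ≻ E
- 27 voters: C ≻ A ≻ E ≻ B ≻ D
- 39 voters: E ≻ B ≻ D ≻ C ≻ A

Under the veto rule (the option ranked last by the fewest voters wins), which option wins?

Last-place votes: D 27, A 39, C 0, E 40, B 31.
C is ranked last by the fewest voters, so C wins.

C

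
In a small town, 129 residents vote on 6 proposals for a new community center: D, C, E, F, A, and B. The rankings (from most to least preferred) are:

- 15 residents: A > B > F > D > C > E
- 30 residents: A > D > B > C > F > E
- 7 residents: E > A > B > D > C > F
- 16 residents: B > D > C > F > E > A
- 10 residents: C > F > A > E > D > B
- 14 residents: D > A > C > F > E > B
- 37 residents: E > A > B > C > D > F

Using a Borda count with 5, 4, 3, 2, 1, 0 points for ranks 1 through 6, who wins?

D: 15·2 + 30·4 + 7·2 + 16·4 + 10·1 + 14·5 + 37·1 = 345
C: 15·1 + 30·2 + 7·1 + 16·3 + 10·5 + 14·3 + 37·2 = 296
E: 15·0 + 30·0 + 7·5 + 16·1 + 10·2 + 14·1 + 37·5 = 270
F: 15·3 + 30·1 + 7·0 + 16·2 + 10·4 + 14·2 + 37·0 = 175
A: 15·5 + 30·5 + 7·4 + 16·0 + 10·3 + 14·4 + 37·4 = 487
B: 15·4 + 30·3 + 7·3 + 16·5 + 10·0 + 14·0 + 37·3 = 362
A has the highest Borda score (487).

A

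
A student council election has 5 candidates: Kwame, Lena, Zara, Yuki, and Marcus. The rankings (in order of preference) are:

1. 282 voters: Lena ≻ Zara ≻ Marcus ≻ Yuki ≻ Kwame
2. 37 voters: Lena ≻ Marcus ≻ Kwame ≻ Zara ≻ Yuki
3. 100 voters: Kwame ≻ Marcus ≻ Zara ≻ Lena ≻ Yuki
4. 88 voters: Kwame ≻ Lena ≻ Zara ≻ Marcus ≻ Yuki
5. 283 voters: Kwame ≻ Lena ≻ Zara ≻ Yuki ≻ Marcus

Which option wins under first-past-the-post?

First-place votes: Kwame 471, Lena 319, Zara 0, Yuki 0, Marcus 0.
Kwame has the most first-place votes.

Kwame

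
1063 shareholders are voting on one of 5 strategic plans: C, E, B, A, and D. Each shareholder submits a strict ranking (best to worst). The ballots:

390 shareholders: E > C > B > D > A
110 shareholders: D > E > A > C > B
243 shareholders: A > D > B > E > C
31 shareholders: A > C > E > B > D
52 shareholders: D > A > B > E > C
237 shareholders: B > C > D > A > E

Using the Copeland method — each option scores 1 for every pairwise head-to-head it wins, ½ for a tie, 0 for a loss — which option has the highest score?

C: beats A and D; loses to E and B → score 2.
E: beats C; loses to B, A, and D → score 1.
B: beats C, E, A, and D → score 4.
A: beats E; loses to C, B, and D → score 1.
D: beats E and A; loses to C and B → score 2.
B has the best pairwise record.

B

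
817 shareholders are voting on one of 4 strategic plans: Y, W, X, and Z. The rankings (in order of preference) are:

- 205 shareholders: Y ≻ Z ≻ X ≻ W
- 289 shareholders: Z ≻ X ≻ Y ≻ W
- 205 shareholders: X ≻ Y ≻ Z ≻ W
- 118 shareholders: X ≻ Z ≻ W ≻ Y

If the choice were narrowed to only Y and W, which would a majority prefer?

Y

Voters preferring Y to W: 699; preferring W to Y: 118.
Y wins the head-to-head.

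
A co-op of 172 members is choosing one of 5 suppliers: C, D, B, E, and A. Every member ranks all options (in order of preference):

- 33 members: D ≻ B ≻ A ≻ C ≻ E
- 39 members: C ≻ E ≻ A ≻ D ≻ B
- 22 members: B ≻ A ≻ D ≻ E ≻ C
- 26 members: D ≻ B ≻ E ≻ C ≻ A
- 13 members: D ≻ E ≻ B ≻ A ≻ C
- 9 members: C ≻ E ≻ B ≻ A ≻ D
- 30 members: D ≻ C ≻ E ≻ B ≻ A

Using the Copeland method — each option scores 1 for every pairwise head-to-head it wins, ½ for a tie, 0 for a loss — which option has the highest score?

D

C: beats E and A; loses to D and B → score 2.
D: beats C, B, E, and A → score 4.
B: beats C and A; loses to D and E → score 2.
E: beats B and A; loses to C and D → score 2.
A: loses to C, D, B, and E → score 0.
D has the best pairwise record.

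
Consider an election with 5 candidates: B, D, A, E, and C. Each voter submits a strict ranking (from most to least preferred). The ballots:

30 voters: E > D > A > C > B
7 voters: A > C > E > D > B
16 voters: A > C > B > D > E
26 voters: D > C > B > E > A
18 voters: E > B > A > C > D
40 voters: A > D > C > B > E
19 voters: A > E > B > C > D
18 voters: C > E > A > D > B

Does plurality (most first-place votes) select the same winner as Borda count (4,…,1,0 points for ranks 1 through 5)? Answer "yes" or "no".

Plurality — first-place votes: B 0, D 26, A 82, E 48, C 18. Winner: A.
Borda — scores: B 216, D 355, A 460, E 343, C 366. Winner: A.
The two methods agree.

yes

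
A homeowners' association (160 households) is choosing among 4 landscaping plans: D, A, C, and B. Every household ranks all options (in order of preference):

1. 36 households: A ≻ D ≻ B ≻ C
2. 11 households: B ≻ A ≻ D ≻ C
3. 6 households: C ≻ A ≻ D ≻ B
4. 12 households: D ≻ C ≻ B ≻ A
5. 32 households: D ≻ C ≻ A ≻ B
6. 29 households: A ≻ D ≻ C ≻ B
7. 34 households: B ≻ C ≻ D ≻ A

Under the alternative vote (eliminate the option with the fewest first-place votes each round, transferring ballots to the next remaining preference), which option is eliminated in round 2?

Round 1: D 44, A 65, C 6, B 45. Eliminate C.
Round 2: D 44, A 71, B 45. Eliminate D.

D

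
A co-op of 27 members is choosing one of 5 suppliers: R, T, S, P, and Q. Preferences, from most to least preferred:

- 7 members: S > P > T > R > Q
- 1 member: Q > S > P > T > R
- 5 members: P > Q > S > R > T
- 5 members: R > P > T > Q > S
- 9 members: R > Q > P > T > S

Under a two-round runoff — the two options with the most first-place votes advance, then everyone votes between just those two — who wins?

R

Round 1 first-place votes: R 14, T 0, S 7, P 5, Q 1.
R and S advance.
Runoff: R is preferred to S by 14 voters; S by 13.
R wins the runoff.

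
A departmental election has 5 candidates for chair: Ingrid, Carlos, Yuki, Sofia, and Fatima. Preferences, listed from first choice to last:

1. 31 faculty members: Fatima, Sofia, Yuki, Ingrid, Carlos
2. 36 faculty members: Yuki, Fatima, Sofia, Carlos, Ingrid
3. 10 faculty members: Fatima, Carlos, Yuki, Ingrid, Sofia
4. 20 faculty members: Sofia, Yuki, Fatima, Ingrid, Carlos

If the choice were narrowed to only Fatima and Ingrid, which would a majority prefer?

Fatima

Voters preferring Fatima to Ingrid: 97; preferring Ingrid to Fatima: 0.
Fatima wins the head-to-head.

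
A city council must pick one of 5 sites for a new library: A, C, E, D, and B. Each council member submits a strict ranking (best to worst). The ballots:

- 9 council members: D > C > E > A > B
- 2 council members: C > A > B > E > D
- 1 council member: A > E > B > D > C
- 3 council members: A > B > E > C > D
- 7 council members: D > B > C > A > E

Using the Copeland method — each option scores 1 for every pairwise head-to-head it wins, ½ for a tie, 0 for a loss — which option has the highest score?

D

A: beats E and B; loses to C and D → score 2.
C: beats A and E; ties B; loses to D → score 2.5.
E: loses to A, C, D, and B → score 0.
D: beats A, C, E, and B → score 4.
B: beats E; ties C; loses to A and D → score 1.5.
D has the best pairwise record.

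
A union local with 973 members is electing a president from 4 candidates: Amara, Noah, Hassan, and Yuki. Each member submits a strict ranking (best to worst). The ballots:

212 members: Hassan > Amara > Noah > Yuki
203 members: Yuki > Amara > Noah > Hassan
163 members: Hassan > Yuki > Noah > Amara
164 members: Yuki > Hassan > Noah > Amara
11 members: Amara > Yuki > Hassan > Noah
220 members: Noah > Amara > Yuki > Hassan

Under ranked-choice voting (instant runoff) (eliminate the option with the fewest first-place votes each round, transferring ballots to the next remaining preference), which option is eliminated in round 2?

Round 1: Amara 11, Noah 220, Hassan 375, Yuki 367. Eliminate Amara.
Round 2: Noah 220, Hassan 375, Yuki 378. Eliminate Noah.

Noah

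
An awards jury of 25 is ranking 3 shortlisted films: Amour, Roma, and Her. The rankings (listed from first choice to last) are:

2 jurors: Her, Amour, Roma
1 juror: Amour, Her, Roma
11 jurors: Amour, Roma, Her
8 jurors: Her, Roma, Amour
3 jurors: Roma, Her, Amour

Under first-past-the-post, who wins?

First-place votes: Amour 12, Roma 3, Her 10.
Amour has the most first-place votes.

Amour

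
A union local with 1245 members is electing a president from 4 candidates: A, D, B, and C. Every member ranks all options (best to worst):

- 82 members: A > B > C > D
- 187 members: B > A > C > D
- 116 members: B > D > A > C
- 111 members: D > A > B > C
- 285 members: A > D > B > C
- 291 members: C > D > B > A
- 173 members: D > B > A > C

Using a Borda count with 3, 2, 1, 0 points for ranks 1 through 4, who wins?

D

A: 82·3 + 187·2 + 116·1 + 111·2 + 285·3 + 291·0 + 173·1 = 1986
D: 82·0 + 187·0 + 116·2 + 111·3 + 285·2 + 291·2 + 173·3 = 2236
B: 82·2 + 187·3 + 116·3 + 111·1 + 285·1 + 291·1 + 173·2 = 2106
C: 82·1 + 187·1 + 116·0 + 111·0 + 285·0 + 291·3 + 173·0 = 1142
D has the highest Borda score (2236).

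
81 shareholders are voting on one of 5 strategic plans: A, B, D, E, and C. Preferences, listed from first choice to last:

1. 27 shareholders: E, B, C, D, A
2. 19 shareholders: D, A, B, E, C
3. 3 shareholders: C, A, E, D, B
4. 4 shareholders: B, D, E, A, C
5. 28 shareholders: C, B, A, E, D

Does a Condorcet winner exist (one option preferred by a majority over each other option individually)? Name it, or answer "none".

B vs A: 59–22 for B.
B vs D: 59–22 for B.
B vs E: 51–30 for B.
B vs C: 50–31 for B.
B beats every other option head-to-head.

B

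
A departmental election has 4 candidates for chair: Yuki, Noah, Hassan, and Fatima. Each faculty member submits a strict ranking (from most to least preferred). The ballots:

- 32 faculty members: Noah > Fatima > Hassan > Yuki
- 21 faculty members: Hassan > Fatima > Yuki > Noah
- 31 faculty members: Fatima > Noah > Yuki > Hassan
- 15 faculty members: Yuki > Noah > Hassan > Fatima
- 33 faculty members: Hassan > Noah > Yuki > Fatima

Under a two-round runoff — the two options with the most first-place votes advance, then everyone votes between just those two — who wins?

Round 1 first-place votes: Yuki 15, Noah 32, Hassan 54, Fatima 31.
Hassan and Noah advance.
Runoff: Hassan is preferred to Noah by 54 voters; Noah by 78.
Noah wins the runoff.

Noah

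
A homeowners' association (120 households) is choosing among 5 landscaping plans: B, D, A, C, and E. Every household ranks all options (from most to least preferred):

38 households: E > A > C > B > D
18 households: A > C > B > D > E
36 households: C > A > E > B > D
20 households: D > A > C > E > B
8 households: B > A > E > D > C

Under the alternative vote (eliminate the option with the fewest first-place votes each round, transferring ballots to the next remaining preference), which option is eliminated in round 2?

Round 1: B 8, D 20, A 18, C 36, E 38. Eliminate B.
Round 2: D 20, A 26, C 36, E 38. Eliminate D.

D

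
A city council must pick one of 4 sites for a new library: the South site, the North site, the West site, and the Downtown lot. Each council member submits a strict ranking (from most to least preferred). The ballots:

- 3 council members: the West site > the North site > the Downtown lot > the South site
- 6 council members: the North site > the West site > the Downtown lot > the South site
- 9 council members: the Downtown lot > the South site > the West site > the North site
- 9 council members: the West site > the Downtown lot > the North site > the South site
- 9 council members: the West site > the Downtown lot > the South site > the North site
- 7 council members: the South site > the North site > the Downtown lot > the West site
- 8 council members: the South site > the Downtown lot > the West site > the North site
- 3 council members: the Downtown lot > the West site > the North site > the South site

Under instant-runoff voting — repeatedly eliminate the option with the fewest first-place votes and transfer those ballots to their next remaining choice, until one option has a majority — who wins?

the West site

Round 1: the South site 15, the North site 6, the West site 21, the Downtown lot 12. Eliminate the North site.
Round 2: the South site 15, the West site 27, the Downtown lot 12. Eliminate the Downtown lot.
Round 3: the South site 24, the West site 30. The West site has a majority.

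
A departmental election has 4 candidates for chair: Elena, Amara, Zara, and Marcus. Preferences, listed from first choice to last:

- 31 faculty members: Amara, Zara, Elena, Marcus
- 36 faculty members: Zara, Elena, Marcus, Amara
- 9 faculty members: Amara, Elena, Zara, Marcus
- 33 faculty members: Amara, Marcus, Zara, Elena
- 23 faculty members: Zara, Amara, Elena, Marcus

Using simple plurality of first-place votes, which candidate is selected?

Amara

First-place votes: Elena 0, Amara 73, Zara 59, Marcus 0.
Amara has the most first-place votes.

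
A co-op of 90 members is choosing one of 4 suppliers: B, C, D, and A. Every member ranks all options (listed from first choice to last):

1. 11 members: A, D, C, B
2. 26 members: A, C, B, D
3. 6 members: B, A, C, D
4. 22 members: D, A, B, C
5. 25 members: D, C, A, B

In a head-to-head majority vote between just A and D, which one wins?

Voters preferring A to D: 43; preferring D to A: 47.
D wins the head-to-head.

D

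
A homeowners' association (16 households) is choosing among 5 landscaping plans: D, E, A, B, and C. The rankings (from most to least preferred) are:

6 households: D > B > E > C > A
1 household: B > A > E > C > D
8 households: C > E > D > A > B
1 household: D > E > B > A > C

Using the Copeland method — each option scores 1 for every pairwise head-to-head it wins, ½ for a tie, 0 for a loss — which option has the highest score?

E

D: beats A and B; loses to E and C → score 2.
E: beats D, A, and B; ties C → score 3.5.
A: ties B; loses to D, E, and C → score 0.5.
B: ties A and C; loses to D and E → score 1.
C: beats D and A; ties E and B → score 3.
E has the best pairwise record.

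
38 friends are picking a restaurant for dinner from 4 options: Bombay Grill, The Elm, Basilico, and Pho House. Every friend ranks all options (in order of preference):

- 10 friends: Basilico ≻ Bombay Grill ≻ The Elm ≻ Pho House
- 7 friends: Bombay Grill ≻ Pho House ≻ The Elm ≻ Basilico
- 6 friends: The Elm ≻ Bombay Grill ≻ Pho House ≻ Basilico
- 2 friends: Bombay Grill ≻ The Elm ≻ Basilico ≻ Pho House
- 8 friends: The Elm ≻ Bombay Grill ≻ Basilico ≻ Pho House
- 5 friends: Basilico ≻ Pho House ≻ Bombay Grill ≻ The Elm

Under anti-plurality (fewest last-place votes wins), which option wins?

Last-place votes: Bombay Grill 0, The Elm 5, Basilico 13, Pho House 20.
Bombay Grill is ranked last by the fewest voters, so Bombay Grill wins.

Bombay Grill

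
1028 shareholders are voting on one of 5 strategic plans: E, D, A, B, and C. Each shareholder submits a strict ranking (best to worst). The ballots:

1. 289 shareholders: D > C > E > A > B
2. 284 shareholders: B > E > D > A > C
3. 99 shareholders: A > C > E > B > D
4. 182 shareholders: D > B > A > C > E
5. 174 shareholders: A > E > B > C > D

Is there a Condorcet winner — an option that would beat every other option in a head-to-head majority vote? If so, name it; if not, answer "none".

none

Checking pairwise contests:
C beats E 570–458.
E beats D 557–471.
E beats A 573–455.
E beats B 562–466.
D beats C 755–273.
Every option loses at least one head-to-head, so there is no Condorcet winner.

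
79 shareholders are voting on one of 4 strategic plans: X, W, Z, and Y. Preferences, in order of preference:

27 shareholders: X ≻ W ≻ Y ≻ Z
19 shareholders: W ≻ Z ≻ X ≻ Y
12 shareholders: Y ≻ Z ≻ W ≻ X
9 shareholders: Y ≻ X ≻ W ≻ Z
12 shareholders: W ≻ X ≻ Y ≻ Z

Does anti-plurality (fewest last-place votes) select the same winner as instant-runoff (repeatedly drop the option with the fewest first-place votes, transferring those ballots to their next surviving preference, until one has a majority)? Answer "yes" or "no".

yes

Anti-plurality — last-place votes: X 12, W 0, Z 48, Y 19. Winner: W.
Instant-runoff — R1 X 27, W 31, Z 0, Y 21 (Z out); R2 X 27, W 31, Y 21 (Y out); R3 X 36, W 43 (W winner). Winner: W.
The two methods agree.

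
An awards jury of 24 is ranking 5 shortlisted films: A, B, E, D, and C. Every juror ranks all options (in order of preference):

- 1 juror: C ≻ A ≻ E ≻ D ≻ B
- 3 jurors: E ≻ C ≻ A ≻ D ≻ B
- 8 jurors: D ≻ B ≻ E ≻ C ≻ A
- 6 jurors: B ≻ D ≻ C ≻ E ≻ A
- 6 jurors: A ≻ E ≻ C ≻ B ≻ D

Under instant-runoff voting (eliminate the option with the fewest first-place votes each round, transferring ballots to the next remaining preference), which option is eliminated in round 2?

Round 1: A 6, B 6, E 3, D 8, C 1. Eliminate C.
Round 2: A 7, B 6, E 3, D 8. Eliminate E.

E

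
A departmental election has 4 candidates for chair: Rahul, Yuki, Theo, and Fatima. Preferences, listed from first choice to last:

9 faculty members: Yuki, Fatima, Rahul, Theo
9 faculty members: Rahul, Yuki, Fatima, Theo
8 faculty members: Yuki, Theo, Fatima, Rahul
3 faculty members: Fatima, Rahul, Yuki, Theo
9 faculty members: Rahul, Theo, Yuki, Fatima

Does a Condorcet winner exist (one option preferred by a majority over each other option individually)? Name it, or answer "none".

Checking pairwise contests:
Fatima beats Rahul 20–18.
Rahul beats Yuki 21–17.
Rahul beats Theo 30–8.
Yuki beats Fatima 35–3.
Every option loses at least one head-to-head, so there is no Condorcet winner.

none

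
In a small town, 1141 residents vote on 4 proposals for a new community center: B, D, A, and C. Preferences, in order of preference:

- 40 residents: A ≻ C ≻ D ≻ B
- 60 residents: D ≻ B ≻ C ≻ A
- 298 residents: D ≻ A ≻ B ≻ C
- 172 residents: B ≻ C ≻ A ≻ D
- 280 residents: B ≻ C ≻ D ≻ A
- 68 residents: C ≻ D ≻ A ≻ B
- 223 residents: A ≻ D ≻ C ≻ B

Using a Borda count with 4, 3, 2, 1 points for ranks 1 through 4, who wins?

D

B: 40·1 + 60·3 + 298·2 + 172·4 + 280·4 + 68·1 + 223·1 = 2915
D: 40·2 + 60·4 + 298·4 + 172·1 + 280·2 + 68·3 + 223·3 = 3117
A: 40·4 + 60·1 + 298·3 + 172·2 + 280·1 + 68·2 + 223·4 = 2766
C: 40·3 + 60·2 + 298·1 + 172·3 + 280·3 + 68·4 + 223·2 = 2612
D has the highest Borda score (3117).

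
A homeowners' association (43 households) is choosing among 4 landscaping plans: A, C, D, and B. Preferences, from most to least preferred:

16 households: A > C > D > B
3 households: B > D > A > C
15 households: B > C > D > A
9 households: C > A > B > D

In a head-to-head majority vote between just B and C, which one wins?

Voters preferring B to C: 18; preferring C to B: 25.
C wins the head-to-head.

C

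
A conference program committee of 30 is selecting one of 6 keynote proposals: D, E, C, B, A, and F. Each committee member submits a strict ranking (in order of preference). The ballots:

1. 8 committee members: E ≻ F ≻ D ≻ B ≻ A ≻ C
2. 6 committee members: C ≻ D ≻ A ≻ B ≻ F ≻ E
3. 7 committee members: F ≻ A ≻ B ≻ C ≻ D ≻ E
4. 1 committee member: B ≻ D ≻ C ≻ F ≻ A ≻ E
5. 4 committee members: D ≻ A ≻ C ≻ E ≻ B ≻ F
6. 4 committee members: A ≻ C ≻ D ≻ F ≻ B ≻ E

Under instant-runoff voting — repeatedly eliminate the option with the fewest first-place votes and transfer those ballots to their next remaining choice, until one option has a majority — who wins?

Round 1: D 4, E 8, C 6, B 1, A 4, F 7. Eliminate B.
Round 2: D 5, E 8, C 6, A 4, F 7. Eliminate A.
Round 3: D 5, E 8, C 10, F 7. Eliminate D.
Round 4: E 8, C 15, F 7. Eliminate F.
Round 5: E 8, C 22. C has a majority.

C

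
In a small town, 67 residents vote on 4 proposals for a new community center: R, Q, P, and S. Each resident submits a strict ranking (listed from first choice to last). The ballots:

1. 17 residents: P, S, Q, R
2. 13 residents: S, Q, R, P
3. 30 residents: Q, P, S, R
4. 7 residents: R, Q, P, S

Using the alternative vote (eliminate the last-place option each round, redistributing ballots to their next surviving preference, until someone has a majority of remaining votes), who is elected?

Round 1: R 7, Q 30, P 17, S 13. Eliminate R.
Round 2: Q 37, P 17, S 13. Q has a majority.

Q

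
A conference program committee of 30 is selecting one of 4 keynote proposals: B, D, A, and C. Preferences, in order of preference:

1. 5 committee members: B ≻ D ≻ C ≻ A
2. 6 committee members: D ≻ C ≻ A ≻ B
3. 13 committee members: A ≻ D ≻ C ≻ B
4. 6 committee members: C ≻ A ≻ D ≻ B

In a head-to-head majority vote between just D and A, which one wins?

Voters preferring D to A: 11; preferring A to D: 19.
A wins the head-to-head.

A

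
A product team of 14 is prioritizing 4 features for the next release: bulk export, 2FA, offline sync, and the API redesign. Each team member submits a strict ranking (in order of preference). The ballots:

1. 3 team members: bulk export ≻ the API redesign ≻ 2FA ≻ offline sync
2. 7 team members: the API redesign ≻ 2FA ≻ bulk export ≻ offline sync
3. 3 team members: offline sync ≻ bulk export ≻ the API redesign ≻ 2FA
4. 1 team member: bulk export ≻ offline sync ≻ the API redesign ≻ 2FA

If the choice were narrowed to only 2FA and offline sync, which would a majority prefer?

Voters preferring 2FA to offline sync: 10; preferring offline sync to 2FA: 4.
2FA wins the head-to-head.

2FA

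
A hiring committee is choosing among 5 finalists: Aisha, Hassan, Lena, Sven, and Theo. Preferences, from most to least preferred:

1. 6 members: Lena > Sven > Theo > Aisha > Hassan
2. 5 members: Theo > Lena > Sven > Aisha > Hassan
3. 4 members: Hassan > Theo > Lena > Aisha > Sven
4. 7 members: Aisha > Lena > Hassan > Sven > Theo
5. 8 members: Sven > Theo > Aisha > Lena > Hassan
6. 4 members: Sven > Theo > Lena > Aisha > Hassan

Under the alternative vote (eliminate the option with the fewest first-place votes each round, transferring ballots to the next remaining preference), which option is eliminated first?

Round 1: Aisha 7, Hassan 4, Lena 6, Sven 12, Theo 5. Eliminate Hassan.

Hassan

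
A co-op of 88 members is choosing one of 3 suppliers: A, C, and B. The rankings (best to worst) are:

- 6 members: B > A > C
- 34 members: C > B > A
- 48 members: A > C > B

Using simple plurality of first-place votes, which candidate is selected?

First-place votes: A 48, C 34, B 6.
A has the most first-place votes.

A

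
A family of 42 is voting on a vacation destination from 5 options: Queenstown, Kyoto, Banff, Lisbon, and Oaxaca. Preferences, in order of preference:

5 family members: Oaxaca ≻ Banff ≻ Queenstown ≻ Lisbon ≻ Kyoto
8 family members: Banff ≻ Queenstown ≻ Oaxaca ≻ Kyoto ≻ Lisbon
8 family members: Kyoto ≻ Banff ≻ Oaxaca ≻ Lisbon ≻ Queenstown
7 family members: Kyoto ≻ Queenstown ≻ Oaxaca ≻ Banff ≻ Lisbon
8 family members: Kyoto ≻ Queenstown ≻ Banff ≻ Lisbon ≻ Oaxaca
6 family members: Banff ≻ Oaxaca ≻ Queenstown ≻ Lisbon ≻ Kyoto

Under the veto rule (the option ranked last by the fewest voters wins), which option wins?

Last-place votes: Queenstown 8, Kyoto 11, Banff 0, Lisbon 15, Oaxaca 8.
Banff is ranked last by the fewest voters, so Banff wins.

Banff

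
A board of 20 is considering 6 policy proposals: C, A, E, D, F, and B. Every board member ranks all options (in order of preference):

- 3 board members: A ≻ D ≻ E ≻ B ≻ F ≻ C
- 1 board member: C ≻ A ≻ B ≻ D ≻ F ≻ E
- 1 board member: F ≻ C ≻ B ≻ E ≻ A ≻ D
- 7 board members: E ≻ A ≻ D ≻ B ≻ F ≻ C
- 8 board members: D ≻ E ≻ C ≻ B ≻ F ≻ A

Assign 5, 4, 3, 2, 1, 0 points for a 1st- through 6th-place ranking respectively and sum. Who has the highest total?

E

C: 3·0 + 1·5 + 1·4 + 7·0 + 8·3 = 33
A: 3·5 + 1·4 + 1·1 + 7·4 + 8·0 = 48
E: 3·3 + 1·0 + 1·2 + 7·5 + 8·4 = 78
D: 3·4 + 1·2 + 1·0 + 7·3 + 8·5 = 75
F: 3·1 + 1·1 + 1·5 + 7·1 + 8·1 = 24
B: 3·2 + 1·3 + 1·3 + 7·2 + 8·2 = 42
E has the highest Borda score (78).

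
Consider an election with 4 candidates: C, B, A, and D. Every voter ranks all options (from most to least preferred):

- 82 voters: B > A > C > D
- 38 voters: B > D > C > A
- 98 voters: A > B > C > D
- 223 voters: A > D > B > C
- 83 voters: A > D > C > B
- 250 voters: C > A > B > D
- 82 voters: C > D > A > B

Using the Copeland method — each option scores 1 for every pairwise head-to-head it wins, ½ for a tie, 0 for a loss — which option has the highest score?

C: beats D; loses to B and A → score 1.
B: beats C and D; loses to A → score 2.
A: beats C, B, and D → score 3.
D: loses to C, B, and A → score 0.
A has the best pairwise record.

A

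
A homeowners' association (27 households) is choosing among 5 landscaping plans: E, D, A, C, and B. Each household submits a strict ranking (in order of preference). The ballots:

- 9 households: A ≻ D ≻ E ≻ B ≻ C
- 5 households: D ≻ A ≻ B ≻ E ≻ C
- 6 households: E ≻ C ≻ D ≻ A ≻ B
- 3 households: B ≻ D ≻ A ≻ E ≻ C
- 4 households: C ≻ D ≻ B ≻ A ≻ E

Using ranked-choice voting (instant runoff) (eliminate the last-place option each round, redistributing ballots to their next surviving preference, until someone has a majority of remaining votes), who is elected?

D

Round 1: E 6, D 5, A 9, C 4, B 3. Eliminate B.
Round 2: E 6, D 8, A 9, C 4. Eliminate C.
Round 3: E 6, D 12, A 9. Eliminate E.
Round 4: D 18, A 9. D has a majority.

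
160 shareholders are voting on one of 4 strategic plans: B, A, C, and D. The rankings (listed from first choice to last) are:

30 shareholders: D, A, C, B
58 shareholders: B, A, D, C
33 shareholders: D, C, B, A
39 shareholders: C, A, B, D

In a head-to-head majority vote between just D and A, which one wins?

Voters preferring D to A: 63; preferring A to D: 97.
A wins the head-to-head.

A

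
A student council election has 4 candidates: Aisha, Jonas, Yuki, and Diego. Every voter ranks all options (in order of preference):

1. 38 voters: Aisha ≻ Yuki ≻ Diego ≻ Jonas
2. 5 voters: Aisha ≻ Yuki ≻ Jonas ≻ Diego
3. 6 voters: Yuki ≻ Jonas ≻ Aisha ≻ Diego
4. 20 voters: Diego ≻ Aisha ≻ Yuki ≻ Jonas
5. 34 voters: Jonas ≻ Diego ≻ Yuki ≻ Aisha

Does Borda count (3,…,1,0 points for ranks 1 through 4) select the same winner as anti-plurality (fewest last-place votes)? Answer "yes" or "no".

Borda — scores: Aisha 175, Jonas 119, Yuki 158, Diego 166. Winner: Aisha.
Anti-plurality — last-place votes: Aisha 34, Jonas 58, Yuki 0, Diego 11. Winner: Yuki.
The two methods disagree.

no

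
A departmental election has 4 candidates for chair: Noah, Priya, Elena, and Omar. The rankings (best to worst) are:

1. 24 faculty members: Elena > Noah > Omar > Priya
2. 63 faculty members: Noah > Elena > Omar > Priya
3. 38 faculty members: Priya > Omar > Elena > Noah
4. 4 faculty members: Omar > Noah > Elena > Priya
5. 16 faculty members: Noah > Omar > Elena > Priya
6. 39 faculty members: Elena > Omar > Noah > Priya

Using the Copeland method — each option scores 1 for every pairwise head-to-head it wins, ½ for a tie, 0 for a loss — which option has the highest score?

Elena

Noah: beats Priya and Omar; loses to Elena → score 2.
Priya: loses to Noah, Elena, and Omar → score 0.
Elena: beats Noah, Priya, and Omar → score 3.
Omar: beats Priya; loses to Noah and Elena → score 1.
Elena has the best pairwise record.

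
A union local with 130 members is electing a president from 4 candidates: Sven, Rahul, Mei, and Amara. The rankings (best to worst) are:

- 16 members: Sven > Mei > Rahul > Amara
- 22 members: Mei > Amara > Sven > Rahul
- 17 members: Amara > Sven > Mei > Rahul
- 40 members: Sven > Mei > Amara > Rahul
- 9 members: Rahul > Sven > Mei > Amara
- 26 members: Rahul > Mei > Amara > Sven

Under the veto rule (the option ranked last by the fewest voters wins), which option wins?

Last-place votes: Sven 26, Rahul 79, Mei 0, Amara 25.
Mei is ranked last by the fewest voters, so Mei wins.

Mei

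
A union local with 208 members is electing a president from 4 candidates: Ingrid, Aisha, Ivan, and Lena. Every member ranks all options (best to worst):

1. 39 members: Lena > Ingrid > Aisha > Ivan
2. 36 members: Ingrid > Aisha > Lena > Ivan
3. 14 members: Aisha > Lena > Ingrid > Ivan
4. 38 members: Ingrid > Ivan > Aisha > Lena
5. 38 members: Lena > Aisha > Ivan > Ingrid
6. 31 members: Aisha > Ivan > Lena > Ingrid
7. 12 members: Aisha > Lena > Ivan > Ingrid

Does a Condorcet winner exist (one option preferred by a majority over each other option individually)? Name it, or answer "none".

none

Checking pairwise contests:
Lena beats Ingrid 134–74.
Ingrid beats Aisha 113–95.
Ingrid beats Ivan 127–81.
Aisha beats Lena 131–77.
Every option loses at least one head-to-head, so there is no Condorcet winner.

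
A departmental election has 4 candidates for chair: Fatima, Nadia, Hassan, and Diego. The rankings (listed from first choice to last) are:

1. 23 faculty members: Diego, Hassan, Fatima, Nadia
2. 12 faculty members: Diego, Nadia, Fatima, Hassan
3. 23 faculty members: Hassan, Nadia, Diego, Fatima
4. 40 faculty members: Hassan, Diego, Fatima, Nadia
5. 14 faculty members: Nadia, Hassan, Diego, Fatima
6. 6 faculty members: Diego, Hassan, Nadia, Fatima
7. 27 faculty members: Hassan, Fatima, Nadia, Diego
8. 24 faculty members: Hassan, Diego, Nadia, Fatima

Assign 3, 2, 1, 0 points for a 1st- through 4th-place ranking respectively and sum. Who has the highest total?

Fatima: 23·1 + 12·1 + 23·0 + 40·1 + 14·0 + 6·0 + 27·2 + 24·0 = 129
Nadia: 23·0 + 12·2 + 23·2 + 40·0 + 14·3 + 6·1 + 27·1 + 24·1 = 169
Hassan: 23·2 + 12·0 + 23·3 + 40·3 + 14·2 + 6·2 + 27·3 + 24·3 = 428
Diego: 23·3 + 12·3 + 23·1 + 40·2 + 14·1 + 6·3 + 27·0 + 24·2 = 288
Hassan has the highest Borda score (428).

Hassan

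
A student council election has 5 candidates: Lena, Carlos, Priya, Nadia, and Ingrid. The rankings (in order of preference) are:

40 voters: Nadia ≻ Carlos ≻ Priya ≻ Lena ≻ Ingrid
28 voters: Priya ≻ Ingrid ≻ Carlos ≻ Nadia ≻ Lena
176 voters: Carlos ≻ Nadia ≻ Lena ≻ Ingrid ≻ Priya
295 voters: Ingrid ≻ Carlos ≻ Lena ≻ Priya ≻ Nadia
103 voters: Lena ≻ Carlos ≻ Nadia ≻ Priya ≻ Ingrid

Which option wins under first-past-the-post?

First-place votes: Lena 103, Carlos 176, Priya 28, Nadia 40, Ingrid 295.
Ingrid has the most first-place votes.

Ingrid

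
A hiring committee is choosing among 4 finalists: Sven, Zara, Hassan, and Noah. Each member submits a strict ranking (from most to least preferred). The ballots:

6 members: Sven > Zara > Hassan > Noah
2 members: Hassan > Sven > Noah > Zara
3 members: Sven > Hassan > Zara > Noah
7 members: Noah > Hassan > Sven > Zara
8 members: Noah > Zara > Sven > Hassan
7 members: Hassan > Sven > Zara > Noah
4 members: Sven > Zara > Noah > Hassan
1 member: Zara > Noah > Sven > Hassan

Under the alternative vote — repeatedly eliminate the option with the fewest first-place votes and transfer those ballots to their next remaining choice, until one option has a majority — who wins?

Round 1: Sven 13, Zara 1, Hassan 9, Noah 15. Eliminate Zara.
Round 2: Sven 13, Hassan 9, Noah 16. Eliminate Hassan.
Round 3: Sven 22, Noah 16. Sven has a majority.

Sven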